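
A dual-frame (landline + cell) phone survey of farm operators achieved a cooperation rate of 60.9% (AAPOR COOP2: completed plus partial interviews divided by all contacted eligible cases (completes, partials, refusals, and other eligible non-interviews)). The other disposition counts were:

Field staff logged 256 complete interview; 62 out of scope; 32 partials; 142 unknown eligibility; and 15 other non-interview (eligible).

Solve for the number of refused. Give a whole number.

Num = 256 + 32 = 288
COOP2 = 288 / D = 0.609
D = 288 / 0.609 = 472.9
Other denominator terms total 303
refused = 472.9 − 303 ≈ 170

170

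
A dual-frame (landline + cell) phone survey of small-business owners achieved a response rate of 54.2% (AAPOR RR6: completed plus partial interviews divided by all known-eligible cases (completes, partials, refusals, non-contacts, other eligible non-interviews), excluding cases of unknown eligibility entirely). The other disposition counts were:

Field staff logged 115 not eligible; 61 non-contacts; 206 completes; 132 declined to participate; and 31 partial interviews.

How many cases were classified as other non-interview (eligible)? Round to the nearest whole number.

Numerator → 206 + 31 = 237
RR6 = 237 / D = 0.542
D = 237 / 0.542 = 437.3
Other denominator terms total 430
other non-interview (eligible) = 437.3 − 430 ≈ 7

7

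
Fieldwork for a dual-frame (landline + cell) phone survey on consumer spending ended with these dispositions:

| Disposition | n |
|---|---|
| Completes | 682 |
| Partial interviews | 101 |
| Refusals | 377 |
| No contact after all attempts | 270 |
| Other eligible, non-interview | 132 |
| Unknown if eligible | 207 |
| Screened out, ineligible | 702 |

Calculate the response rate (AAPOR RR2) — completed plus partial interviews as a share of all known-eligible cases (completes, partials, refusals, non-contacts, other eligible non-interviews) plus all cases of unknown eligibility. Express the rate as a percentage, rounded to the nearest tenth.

44.3%

Top → 682 + 101 = 783
Base → 682 + 101 + 377 + 270 + 132 + 207 = 1769
RR2 = 783 / 1769 = 0.4426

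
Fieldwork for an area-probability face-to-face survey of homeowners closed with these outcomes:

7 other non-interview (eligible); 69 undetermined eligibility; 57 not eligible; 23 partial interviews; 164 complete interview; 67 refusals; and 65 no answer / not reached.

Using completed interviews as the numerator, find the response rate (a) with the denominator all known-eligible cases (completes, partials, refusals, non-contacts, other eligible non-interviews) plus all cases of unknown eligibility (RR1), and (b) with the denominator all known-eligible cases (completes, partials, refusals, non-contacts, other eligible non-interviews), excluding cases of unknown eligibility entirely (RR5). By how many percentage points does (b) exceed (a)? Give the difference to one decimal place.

8.8

Top: 164
Denominator: 164 + 23 + 67 + 65 + 7 + 69 = 395
RR1 = 164 / 395 = 0.4152
Denominator: 164 + 23 + 67 + 65 + 7 = 326
RR5 = 164 / 326 = 0.5031
Difference = 50.31 − 41.52 = 8.79 percentage points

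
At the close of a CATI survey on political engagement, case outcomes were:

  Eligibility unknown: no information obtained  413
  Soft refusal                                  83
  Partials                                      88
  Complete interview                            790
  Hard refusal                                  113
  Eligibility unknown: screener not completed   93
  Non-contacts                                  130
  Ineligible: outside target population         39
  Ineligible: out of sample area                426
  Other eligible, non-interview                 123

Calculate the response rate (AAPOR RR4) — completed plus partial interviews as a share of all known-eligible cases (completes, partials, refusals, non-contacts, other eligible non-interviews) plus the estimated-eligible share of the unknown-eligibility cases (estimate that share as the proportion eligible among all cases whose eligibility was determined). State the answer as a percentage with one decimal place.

51.6%

Refusals = 113 + 83 = 196
Unknown eligibility = 93 + 413 = 506
Screened out, ineligible = 39 + 426 = 465
Top: 790 + 88 = 878
Known eligible: 790 + 88 + 196 + 130 + 123 = 1327
e = 1327 / (1327 + 465) = 1327 / 1792 = 0.7405
Estimated eligible among unknowns: 0.7405 × 506 = 374.69
Denom: 1327 + 374.69 = 1701.69
RR4 = 878 / 1701.69 = 0.5160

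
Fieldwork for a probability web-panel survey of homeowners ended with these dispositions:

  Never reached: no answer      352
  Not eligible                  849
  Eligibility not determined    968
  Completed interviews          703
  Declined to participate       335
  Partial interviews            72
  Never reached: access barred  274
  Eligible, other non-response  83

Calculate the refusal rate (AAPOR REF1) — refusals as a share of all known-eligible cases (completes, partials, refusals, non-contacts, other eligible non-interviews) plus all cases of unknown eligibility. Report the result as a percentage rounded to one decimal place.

Never reached = 352 + 274 = 626
Top: 335
Denominator: 703 + 72 + 335 + 626 + 83 + 968 = 2787
REF1 = 335 / 2787 = 0.1202

12.0%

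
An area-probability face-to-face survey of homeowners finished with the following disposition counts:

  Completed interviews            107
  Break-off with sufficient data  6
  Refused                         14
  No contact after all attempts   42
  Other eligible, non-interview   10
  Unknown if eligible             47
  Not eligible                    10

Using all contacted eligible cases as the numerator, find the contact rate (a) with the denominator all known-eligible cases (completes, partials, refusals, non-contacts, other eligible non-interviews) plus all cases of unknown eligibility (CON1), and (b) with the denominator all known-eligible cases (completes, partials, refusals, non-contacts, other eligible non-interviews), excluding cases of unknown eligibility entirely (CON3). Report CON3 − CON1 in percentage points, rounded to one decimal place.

Top: 107 + 6 + 14 + 10 = 137
Base: 107 + 6 + 14 + 42 + 10 + 47 = 226
CON1 = 137 / 226 = 0.6062
Base: 107 + 6 + 14 + 42 + 10 = 179
CON3 = 137 / 179 = 0.7654
Difference = 76.54 − 60.62 = 15.92 percentage points

15.9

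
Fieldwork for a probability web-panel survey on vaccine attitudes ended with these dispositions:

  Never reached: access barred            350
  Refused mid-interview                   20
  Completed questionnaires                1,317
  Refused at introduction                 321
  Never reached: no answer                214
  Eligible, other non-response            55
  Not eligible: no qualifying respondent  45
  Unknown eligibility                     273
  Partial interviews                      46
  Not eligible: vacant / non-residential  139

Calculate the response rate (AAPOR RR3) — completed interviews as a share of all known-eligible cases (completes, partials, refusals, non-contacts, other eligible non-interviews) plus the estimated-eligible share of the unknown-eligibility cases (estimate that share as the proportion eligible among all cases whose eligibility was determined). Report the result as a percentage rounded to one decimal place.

Refusal or break-off = 321 + 20 = 341
Never reached = 214 + 350 = 564
Screened out, ineligible = 45 + 139 = 184
Top: 1317
Known eligible: 1317 + 46 + 341 + 564 + 55 = 2323
e = 2323 / (2323 + 184) = 2323 / 2507 = 0.9266
Estimated eligible among unknowns: 0.9266 × 273 = 252.96
Denominator: 2323 + 252.96 = 2575.96
RR3 = 1317 / 2575.96 = 0.5113

51.1%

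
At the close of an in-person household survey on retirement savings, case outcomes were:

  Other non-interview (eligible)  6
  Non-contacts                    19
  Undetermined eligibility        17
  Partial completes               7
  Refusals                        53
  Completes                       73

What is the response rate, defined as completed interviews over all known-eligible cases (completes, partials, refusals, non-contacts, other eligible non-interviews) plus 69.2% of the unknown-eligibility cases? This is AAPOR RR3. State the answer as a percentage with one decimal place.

43.0%

Top: 73
Known eligible: 73 + 7 + 53 + 19 + 6 = 158
e × U: 0.6920 × 17 = 11.76
Denom: 158 + 11.76 = 169.76
RR3 = 73 / 169.76 = 0.4300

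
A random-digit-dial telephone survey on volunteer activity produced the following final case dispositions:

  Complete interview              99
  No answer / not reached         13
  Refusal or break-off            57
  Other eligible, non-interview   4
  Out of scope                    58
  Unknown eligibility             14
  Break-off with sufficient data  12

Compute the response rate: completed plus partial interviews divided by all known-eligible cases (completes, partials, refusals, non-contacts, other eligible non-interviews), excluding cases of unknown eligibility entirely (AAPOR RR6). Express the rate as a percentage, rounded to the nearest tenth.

60.0%

Numerator: 99 + 12 = 111
Denominator: 99 + 12 + 57 + 13 + 4 = 185
RR6 = 111 / 185 = 0.6000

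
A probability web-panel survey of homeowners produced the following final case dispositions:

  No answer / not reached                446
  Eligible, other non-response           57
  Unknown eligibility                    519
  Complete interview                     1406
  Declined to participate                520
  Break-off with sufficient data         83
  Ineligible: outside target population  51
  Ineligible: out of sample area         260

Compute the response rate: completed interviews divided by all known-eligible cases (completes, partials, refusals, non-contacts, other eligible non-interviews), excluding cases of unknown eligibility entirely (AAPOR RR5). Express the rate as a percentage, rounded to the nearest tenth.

56.0%

Not eligible = 51 + 260 = 311
Numerator: 1406
Base: 1406 + 83 + 520 + 446 + 57 = 2512
RR5 = 1406 / 2512 = 0.5597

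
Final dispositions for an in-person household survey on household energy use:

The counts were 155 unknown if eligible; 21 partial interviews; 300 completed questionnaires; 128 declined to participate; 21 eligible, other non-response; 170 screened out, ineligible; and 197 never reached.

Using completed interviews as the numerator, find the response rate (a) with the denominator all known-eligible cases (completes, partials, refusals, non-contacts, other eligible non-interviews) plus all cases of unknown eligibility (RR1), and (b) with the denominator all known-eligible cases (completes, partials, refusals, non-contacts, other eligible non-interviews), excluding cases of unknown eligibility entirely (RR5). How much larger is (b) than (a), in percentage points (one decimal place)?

Top = 300
Denominator = 300 + 21 + 128 + 197 + 21 + 155 = 822
RR1 = 300 / 822 = 0.3650
Denominator = 300 + 21 + 128 + 197 + 21 = 667
RR5 = 300 / 667 = 0.4498
Difference = 44.98 − 36.50 = 8.48 percentage points

8.5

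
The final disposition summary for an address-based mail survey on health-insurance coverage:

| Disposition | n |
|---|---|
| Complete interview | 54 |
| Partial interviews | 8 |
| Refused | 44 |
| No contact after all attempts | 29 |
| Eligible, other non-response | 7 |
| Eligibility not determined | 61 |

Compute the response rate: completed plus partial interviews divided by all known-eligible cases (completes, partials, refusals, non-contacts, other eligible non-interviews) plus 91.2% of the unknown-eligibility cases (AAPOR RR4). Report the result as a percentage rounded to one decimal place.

Numerator → 54 + 8 = 62
Eligible (known) → 54 + 8 + 44 + 29 + 7 = 142
Estimated eligible among unknowns → 0.9120 × 61 = 55.63
Denom → 142 + 55.63 = 197.63
RR4 = 62 / 197.63 = 0.3137

31.4%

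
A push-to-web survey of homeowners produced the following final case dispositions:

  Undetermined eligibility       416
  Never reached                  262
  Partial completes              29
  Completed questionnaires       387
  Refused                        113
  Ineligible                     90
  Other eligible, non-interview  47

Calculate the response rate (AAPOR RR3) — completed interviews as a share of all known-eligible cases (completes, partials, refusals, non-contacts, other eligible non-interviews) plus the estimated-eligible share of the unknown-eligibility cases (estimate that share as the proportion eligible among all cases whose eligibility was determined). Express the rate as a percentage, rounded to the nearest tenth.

31.9%

Numerator = 387
Determined eligible = 387 + 29 + 113 + 262 + 47 = 838
e = 838 / (838 + 90) = 838 / 928 = 0.9030
Estimated eligible among unknowns = 0.9030 × 416 = 375.65
Denom = 838 + 375.65 = 1213.65
RR3 = 387 / 1213.65 = 0.3189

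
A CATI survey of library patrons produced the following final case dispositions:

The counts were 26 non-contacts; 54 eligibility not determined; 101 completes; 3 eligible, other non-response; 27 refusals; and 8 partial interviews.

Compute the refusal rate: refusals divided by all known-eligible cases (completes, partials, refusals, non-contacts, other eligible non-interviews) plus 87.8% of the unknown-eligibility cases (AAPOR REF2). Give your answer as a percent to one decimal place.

Top: 27
Eligible (known): 101 + 8 + 27 + 26 + 3 = 165
Eligible share of unknowns: 0.8780 × 54 = 47.41
Base: 165 + 47.41 = 212.41
REF2 = 27 / 212.41 = 0.1271

12.7%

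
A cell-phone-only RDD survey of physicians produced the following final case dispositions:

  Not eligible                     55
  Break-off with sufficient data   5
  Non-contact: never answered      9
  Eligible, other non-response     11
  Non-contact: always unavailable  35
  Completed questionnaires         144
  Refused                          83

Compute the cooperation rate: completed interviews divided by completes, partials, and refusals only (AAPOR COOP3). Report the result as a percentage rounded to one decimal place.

62.1%

No contact after all attempts = 9 + 35 = 44
Num → 144
Base → 144 + 5 + 83 = 232
COOP3 = 144 / 232 = 0.6207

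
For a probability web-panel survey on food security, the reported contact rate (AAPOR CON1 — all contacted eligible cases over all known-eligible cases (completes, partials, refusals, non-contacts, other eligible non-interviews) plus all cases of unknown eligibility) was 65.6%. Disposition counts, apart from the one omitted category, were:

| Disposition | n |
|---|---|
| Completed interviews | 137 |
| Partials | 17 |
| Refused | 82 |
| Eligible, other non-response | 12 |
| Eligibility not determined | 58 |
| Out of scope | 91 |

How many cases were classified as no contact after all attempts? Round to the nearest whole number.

72

Num: 137 + 17 + 82 + 12 = 248
CON1 = 248 / D = 0.656
D = 248 / 0.656 = 378.0
Remaining denominator categories sum to 306
no contact after all attempts = 378.0 − 306 ≈ 72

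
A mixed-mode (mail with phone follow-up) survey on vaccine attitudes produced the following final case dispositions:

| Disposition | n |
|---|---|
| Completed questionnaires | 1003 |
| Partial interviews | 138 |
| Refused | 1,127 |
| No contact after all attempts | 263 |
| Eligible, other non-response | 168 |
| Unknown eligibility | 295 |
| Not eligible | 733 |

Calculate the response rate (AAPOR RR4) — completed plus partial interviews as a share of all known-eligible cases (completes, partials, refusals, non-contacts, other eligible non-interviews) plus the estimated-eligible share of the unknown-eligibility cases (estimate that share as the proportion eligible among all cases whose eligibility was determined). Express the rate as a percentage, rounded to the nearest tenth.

Num: 1003 + 138 = 1141
Eligible (known): 1003 + 138 + 1127 + 263 + 168 = 2699
e = 2699 / (2699 + 733) = 2699 / 3432 = 0.7864
Estimated eligible among unknowns: 0.7864 × 295 = 231.99
Denom: 2699 + 231.99 = 2930.99
RR4 = 1141 / 2930.99 = 0.3893

38.9%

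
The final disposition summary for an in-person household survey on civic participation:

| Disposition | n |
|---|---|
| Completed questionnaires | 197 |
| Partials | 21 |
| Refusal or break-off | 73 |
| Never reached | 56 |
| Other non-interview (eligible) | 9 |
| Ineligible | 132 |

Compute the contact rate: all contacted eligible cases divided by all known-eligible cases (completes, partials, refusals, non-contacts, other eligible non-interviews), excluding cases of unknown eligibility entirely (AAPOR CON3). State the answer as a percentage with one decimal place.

Top: 197 + 21 + 73 + 9 = 300
Base: 197 + 21 + 73 + 56 + 9 = 356
CON3 = 300 / 356 = 0.8427

84.3%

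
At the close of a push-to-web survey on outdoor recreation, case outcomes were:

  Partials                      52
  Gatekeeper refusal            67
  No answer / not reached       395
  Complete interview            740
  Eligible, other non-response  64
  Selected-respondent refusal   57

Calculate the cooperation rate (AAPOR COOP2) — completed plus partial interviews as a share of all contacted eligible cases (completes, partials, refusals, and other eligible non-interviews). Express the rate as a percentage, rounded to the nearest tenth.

80.8%

Refusal or break-off = 67 + 57 = 124
Top: 740 + 52 = 792
Base: 740 + 52 + 124 + 64 = 980
COOP2 = 792 / 980 = 0.8082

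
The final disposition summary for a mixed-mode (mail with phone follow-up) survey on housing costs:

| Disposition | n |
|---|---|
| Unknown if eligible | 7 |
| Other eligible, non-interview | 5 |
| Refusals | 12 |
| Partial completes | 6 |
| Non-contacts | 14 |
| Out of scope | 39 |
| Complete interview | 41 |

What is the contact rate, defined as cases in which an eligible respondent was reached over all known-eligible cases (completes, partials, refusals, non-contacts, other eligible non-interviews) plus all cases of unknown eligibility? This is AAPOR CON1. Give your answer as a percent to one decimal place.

75.3%

Num → 41 + 6 + 12 + 5 = 64
Denominator → 41 + 6 + 12 + 14 + 5 + 7 = 85
CON1 = 64 / 85 = 0.7529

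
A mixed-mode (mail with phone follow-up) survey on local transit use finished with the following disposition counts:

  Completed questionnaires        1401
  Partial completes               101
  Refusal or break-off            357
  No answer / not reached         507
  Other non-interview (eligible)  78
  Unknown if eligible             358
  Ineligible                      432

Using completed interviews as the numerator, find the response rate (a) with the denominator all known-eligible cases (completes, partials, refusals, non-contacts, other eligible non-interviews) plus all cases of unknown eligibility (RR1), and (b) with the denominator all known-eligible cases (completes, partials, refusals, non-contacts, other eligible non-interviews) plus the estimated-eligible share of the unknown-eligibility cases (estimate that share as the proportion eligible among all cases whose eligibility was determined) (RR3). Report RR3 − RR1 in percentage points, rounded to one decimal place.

Top = 1401
Denom = 1401 + 101 + 357 + 507 + 78 + 358 = 2802
RR1 = 1401 / 2802 = 0.5000
Known eligible = 1401 + 101 + 357 + 507 + 78 = 2444
e = 2444 / (2444 + 432) = 2444 / 2876 = 0.8498
Eligible share of unknowns = 0.8498 × 358 = 304.23
Denom = 2444 + 304.23 = 2748.23
RR3 = 1401 / 2748.23 = 0.5098
Difference = 50.98 − 50.00 = 0.98 percentage points

1.0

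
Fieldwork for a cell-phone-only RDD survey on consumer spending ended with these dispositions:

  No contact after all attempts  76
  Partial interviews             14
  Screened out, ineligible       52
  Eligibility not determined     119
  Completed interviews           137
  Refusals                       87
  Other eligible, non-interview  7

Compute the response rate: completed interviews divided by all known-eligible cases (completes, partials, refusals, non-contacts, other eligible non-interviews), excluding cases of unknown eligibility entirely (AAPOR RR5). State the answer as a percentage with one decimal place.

42.7%

Top = 137
Denominator = 137 + 14 + 87 + 76 + 7 = 321
RR5 = 137 / 321 = 0.4268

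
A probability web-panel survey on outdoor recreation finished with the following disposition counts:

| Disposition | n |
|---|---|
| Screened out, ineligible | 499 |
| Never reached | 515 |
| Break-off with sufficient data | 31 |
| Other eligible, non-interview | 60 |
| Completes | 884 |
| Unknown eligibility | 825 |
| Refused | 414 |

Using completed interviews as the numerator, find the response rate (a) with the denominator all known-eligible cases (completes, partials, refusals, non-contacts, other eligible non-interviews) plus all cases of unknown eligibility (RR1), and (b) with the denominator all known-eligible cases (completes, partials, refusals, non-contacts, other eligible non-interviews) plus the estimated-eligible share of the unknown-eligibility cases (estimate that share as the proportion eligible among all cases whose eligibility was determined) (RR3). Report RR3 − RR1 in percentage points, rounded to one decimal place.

Num: 884
Base: 884 + 31 + 414 + 515 + 60 + 825 = 2729
RR1 = 884 / 2729 = 0.3239
Determined eligible: 884 + 31 + 414 + 515 + 60 = 1904
e = 1904 / (1904 + 499) = 1904 / 2403 = 0.7923
Eligible share of unknowns: 0.7923 × 825 = 653.65
Base: 1904 + 653.65 = 2557.65
RR3 = 884 / 2557.65 = 0.3456
Difference = 34.56 − 32.39 = 2.17 percentage points

2.2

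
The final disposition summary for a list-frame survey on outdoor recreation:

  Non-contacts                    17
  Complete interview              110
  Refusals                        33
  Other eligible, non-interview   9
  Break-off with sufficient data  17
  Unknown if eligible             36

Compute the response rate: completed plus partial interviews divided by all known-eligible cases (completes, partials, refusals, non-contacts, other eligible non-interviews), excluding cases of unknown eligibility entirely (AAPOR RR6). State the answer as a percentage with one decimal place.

Num → 110 + 17 = 127
Denom → 110 + 17 + 33 + 17 + 9 = 186
RR6 = 127 / 186 = 0.6828

68.3%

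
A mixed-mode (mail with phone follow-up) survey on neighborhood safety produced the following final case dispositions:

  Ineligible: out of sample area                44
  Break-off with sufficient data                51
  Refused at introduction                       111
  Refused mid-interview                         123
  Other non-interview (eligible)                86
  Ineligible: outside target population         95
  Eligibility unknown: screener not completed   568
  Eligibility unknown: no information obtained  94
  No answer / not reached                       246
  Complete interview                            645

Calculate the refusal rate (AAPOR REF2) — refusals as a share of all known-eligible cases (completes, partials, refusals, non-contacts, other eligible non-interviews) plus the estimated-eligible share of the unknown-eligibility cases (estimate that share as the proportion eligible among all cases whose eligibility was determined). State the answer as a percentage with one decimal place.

Refusal or break-off = 111 + 123 = 234
Unknown if eligible = 568 + 94 = 662
Screened out, ineligible = 95 + 44 = 139
Num: 234
Determined eligible: 645 + 51 + 234 + 246 + 86 = 1262
e = 1262 / (1262 + 139) = 1262 / 1401 = 0.9008
e × U: 0.9008 × 662 = 596.33
Denominator: 1262 + 596.33 = 1858.33
REF2 = 234 / 1858.33 = 0.1259

12.6%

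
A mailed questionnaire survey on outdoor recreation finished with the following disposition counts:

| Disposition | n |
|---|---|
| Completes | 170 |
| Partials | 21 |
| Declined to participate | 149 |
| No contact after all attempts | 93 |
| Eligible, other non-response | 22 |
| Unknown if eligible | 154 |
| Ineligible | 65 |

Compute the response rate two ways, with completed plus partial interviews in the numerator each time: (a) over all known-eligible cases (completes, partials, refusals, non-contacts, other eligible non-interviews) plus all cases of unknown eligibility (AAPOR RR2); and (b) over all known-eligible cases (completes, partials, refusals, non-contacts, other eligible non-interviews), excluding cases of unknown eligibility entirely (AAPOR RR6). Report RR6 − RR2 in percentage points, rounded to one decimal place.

Top → 170 + 21 = 191
Denom → 170 + 21 + 149 + 93 + 22 + 154 = 609
RR2 = 191 / 609 = 0.3136
Denom → 170 + 21 + 149 + 93 + 22 = 455
RR6 = 191 / 455 = 0.4198
Difference = 41.98 − 31.36 = 10.62 percentage points

10.6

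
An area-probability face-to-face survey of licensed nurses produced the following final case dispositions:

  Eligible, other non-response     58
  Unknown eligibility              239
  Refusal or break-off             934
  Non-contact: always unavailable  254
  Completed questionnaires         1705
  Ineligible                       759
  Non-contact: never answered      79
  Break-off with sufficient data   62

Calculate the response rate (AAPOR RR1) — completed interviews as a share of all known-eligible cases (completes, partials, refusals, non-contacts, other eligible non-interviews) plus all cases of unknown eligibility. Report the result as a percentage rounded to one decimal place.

No answer / not reached = 79 + 254 = 333
Numerator = 1705
Denominator = 1705 + 62 + 934 + 333 + 58 + 239 = 3331
RR1 = 1705 / 3331 = 0.5119

51.2%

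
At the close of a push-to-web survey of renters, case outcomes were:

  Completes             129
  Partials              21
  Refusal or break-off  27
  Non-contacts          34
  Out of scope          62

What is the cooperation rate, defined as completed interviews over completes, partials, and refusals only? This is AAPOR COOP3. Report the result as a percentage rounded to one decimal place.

72.9%

Numerator: 129
Denominator: 129 + 21 + 27 = 177
COOP3 = 129 / 177 = 0.7288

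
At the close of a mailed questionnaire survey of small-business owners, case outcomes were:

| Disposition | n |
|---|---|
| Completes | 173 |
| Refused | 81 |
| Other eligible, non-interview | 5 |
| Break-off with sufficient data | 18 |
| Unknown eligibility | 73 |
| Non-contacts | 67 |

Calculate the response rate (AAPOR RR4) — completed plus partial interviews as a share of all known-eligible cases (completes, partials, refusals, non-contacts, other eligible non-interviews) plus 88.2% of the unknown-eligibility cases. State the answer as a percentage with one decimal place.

Top → 173 + 18 = 191
Eligible (known) → 173 + 18 + 81 + 67 + 5 = 344
Eligible share of unknowns → 0.8820 × 73 = 64.39
Base → 344 + 64.39 = 408.39
RR4 = 191 / 408.39 = 0.4677

46.8%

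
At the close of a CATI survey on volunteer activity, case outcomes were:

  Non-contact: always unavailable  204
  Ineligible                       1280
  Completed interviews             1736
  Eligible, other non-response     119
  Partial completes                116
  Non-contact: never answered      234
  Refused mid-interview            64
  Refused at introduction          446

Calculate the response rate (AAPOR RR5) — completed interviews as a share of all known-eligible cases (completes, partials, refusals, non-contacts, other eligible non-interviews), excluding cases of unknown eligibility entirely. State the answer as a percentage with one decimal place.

59.5%

Declined to participate = 446 + 64 = 510
Never reached = 234 + 204 = 438
Num = 1736
Base = 1736 + 116 + 510 + 438 + 119 = 2919
RR5 = 1736 / 2919 = 0.5947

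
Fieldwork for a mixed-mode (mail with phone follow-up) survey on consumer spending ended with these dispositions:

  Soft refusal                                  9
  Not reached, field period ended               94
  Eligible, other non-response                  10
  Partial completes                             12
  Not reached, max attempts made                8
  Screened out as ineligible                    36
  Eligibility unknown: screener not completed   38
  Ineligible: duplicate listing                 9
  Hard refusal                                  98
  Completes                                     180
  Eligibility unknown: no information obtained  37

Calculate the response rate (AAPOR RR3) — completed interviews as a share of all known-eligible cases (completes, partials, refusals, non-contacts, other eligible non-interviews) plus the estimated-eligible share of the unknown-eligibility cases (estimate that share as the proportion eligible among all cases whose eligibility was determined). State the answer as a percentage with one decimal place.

Refusal or break-off = 98 + 9 = 107
No contact after all attempts = 94 + 8 = 102
Undetermined eligibility = 38 + 37 = 75
Not eligible = 36 + 9 = 45
Num → 180
Eligible (known) → 180 + 12 + 107 + 102 + 10 = 411
e = 411 / (411 + 45) = 411 / 456 = 0.9013
Eligible share of unknowns → 0.9013 × 75 = 67.60
Denominator → 411 + 67.60 = 478.60
RR3 = 180 / 478.60 = 0.3761

37.6%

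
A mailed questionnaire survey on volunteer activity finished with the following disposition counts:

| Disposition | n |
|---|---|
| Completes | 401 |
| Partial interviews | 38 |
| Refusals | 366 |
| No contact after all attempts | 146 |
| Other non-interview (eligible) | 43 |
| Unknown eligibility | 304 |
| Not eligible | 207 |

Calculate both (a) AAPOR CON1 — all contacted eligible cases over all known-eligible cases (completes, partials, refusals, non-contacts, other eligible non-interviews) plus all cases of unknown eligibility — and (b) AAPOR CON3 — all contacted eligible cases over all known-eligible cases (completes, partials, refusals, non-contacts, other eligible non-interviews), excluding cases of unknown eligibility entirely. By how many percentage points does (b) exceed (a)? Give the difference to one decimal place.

Top: 401 + 38 + 366 + 43 = 848
Denom: 401 + 38 + 366 + 146 + 43 + 304 = 1298
CON1 = 848 / 1298 = 0.6533
Denom: 401 + 38 + 366 + 146 + 43 = 994
CON3 = 848 / 994 = 0.8531
Difference = 85.31 − 65.33 = 19.98 percentage points

20.0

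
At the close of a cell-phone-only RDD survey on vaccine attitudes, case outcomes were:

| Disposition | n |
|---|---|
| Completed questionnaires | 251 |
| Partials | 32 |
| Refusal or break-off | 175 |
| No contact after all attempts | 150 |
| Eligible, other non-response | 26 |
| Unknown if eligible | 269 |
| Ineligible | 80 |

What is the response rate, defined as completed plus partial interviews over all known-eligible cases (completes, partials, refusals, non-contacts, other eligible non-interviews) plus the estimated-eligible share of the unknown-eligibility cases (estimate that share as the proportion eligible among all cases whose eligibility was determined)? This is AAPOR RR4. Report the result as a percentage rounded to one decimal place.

32.4%

Top → 251 + 32 = 283
Eligible (known) → 251 + 32 + 175 + 150 + 26 = 634
e = 634 / (634 + 80) = 634 / 714 = 0.8880
e × U → 0.8880 × 269 = 238.87
Denom → 634 + 238.87 = 872.87
RR4 = 283 / 872.87 = 0.3242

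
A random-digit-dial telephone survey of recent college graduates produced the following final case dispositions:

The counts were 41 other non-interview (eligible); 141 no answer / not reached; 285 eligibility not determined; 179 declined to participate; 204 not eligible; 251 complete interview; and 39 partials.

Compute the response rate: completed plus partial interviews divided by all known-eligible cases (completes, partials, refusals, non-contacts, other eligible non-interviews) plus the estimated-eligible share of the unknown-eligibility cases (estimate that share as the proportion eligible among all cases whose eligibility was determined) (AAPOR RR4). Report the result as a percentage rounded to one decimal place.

Numerator: 251 + 39 = 290
Known eligible: 251 + 39 + 179 + 141 + 41 = 651
e = 651 / (651 + 204) = 651 / 855 = 0.7614
e × U: 0.7614 × 285 = 217.00
Denominator: 651 + 217.00 = 868.00
RR4 = 290 / 868.00 = 0.3341

33.4%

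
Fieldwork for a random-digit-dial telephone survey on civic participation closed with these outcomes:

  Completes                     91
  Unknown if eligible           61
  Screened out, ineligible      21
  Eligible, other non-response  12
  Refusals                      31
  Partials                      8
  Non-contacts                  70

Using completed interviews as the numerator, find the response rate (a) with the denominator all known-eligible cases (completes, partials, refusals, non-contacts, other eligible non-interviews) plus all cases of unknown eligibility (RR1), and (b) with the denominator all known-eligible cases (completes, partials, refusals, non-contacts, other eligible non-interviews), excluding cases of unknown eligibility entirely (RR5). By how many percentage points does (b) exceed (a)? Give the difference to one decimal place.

Numerator → 91
Denom → 91 + 8 + 31 + 70 + 12 + 61 = 273
RR1 = 91 / 273 = 0.3333
Denom → 91 + 8 + 31 + 70 + 12 = 212
RR5 = 91 / 212 = 0.4292
Difference = 42.92 − 33.33 = 9.59 percentage points

9.6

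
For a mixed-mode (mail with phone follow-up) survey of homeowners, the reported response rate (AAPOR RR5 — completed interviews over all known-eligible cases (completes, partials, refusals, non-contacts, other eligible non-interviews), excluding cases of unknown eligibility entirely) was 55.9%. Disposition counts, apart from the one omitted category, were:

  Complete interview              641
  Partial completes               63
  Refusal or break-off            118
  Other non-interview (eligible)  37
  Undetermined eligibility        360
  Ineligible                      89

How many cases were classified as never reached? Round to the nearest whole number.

288

RR5 = 641 / D = 0.559
D = 641 / 0.559 = 1146.7
Rest of base = 859
never reached = 1146.7 − 859 ≈ 288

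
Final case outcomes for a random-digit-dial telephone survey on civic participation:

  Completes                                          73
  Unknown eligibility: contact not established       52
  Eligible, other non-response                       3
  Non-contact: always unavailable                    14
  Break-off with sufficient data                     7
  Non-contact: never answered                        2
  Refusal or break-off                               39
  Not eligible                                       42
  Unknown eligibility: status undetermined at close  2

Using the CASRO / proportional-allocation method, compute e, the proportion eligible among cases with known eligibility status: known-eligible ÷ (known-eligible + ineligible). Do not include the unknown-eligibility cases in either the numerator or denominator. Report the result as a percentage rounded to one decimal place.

76.7%

Non-contacts = 2 + 14 = 16
Undetermined eligibility = 52 + 2 = 54
Known eligible: 73 + 7 + 39 + 16 + 3 = 138
e = 138 / (138 + 42) = 138 / 180 = 0.7667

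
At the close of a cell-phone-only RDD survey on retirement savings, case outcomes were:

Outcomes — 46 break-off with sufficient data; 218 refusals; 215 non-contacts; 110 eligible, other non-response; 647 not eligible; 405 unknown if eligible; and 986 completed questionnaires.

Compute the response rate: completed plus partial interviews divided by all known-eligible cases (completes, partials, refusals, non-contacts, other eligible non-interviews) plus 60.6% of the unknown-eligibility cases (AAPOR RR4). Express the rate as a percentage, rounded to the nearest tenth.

56.7%

Num → 986 + 46 = 1032
Determined eligible → 986 + 46 + 218 + 215 + 110 = 1575
Eligible share of unknowns → 0.6060 × 405 = 245.43
Denominator → 1575 + 245.43 = 1820.43
RR4 = 1032 / 1820.43 = 0.5669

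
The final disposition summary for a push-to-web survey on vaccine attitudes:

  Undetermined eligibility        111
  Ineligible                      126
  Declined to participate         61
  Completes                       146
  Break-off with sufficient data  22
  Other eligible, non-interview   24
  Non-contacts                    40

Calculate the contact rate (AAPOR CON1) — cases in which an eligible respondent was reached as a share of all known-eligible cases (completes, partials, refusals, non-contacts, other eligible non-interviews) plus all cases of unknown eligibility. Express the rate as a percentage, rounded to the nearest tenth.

Top = 146 + 22 + 61 + 24 = 253
Denominator = 146 + 22 + 61 + 40 + 24 + 111 = 404
CON1 = 253 / 404 = 0.6262

62.6%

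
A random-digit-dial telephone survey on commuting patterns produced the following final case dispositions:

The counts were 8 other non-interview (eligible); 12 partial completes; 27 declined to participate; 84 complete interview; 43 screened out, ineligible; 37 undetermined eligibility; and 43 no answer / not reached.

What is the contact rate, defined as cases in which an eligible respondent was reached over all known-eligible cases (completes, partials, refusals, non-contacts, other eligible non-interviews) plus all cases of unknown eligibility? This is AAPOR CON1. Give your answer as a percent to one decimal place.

Top = 84 + 12 + 27 + 8 = 131
Denom = 84 + 12 + 27 + 43 + 8 + 37 = 211
CON1 = 131 / 211 = 0.6209

62.1%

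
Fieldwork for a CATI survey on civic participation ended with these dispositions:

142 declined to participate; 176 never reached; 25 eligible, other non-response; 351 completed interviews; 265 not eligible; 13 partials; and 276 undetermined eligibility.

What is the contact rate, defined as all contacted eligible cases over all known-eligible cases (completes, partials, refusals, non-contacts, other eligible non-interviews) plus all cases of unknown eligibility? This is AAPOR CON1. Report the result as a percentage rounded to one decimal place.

Numerator = 351 + 13 + 142 + 25 = 531
Denominator = 351 + 13 + 142 + 176 + 25 + 276 = 983
CON1 = 531 / 983 = 0.5402

54.0%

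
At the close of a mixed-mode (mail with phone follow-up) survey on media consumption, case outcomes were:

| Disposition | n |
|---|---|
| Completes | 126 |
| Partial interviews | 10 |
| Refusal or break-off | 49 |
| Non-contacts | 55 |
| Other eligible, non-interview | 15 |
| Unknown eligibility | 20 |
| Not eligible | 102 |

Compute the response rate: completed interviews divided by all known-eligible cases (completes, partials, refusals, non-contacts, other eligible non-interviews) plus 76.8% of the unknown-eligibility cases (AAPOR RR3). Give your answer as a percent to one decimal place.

Numerator: 126
Determined eligible: 126 + 10 + 49 + 55 + 15 = 255
e × U: 0.7680 × 20 = 15.36
Denominator: 255 + 15.36 = 270.36
RR3 = 126 / 270.36 = 0.4660

46.6%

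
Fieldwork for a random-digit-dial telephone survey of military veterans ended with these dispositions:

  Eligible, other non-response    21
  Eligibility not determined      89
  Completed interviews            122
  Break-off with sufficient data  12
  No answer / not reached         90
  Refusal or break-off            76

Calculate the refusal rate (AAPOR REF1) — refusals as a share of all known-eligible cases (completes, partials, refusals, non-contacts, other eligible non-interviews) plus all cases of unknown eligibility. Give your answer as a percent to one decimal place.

18.5%

Top: 76
Denom: 122 + 12 + 76 + 90 + 21 + 89 = 410
REF1 = 76 / 410 = 0.1854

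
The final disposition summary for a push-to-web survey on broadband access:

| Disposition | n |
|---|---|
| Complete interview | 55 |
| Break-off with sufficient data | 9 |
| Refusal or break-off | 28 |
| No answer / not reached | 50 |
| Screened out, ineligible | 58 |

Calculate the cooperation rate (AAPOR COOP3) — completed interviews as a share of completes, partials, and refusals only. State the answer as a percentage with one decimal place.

59.8%

Top: 55
Denom: 55 + 9 + 28 = 92
COOP3 = 55 / 92 = 0.5978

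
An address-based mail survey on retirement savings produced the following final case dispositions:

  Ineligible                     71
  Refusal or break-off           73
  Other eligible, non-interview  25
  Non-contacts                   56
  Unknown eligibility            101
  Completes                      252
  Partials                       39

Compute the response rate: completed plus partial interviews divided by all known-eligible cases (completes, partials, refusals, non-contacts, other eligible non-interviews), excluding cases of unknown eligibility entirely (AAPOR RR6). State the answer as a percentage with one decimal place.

65.4%

Top = 252 + 39 = 291
Base = 252 + 39 + 73 + 56 + 25 = 445
RR6 = 291 / 445 = 0.6539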